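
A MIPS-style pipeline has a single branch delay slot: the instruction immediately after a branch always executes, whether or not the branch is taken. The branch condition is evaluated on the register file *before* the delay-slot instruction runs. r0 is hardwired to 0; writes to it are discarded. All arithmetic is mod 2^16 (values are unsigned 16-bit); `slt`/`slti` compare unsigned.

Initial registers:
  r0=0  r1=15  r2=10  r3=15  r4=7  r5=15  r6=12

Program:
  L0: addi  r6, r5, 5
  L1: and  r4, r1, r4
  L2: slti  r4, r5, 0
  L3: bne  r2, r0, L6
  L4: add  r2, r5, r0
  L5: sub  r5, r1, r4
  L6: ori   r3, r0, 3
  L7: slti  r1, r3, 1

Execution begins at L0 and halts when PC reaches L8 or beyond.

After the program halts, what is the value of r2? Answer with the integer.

  step pc=0: addi  r6, r5, 5  regs=(0,15,10,15,7,15,20)
  step pc=1: and  r4, r1, r4  regs=(0,15,10,15,7,15,20)
  step pc=2: slti  r4, r5, 0  regs=(0,15,10,15,0,15,20)
  step pc=3: bne  r2, r0, L6  cond=T  regs=(0,15,10,15,0,15,20)
  step pc=4: add  r2, r5, r0  regs=(0,15,15,15,0,15,20)
  step pc=6: ori   r3, r0, 3  regs=(0,15,15,3,0,15,20)
  step pc=7: slti  r1, r3, 1  regs=(0,0,15,3,0,15,20)

15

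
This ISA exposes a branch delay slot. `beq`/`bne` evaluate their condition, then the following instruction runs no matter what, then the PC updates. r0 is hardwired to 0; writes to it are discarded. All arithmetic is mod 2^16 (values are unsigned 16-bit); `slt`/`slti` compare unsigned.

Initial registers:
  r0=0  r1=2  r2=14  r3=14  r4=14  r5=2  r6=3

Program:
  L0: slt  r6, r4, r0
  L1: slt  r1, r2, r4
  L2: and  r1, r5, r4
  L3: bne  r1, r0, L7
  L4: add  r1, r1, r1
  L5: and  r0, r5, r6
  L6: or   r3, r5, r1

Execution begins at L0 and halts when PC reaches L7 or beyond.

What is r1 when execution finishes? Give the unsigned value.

4

#0 slt  r6, r4, r0 ; 0/2/14/14/14/2/0
#1 slt  r1, r2, r4 ; 0/0/14/14/14/2/0
#2 and  r1, r5, r4 ; 0/2/14/14/14/2/0
#3 bne  r1, r0, L7 ; 0/2/14/14/14/2/0 ; →target
#4 add  r1, r1, r1 ; 0/4/14/14/14/2/0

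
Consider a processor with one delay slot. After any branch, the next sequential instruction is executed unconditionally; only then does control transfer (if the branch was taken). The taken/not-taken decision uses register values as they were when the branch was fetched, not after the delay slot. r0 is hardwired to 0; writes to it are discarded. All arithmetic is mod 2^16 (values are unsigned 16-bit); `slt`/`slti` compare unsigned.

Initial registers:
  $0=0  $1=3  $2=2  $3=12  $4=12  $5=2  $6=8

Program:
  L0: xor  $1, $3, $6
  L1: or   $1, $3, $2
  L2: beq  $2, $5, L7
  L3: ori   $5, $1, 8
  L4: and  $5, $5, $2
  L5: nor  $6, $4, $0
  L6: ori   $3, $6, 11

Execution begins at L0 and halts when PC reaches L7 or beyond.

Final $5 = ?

14

[0] xor  $1, $3, $6  →  {$0:0, $1:4, $2:2, $3:12, $4:12, $5:2, $6:8}
[1] or   $1, $3, $2  →  {$0:0, $1:14, $2:2, $3:12, $4:12, $5:2, $6:8}
[2] beq  $2, $5, L7  →  {$0:0, $1:14, $2:2, $3:12, $4:12, $5:2, $6:8}  ⟨branch taken⟩
[3] ori   $5, $1, 8  →  {$0:0, $1:14, $2:2, $3:12, $4:12, $5:14, $6:8}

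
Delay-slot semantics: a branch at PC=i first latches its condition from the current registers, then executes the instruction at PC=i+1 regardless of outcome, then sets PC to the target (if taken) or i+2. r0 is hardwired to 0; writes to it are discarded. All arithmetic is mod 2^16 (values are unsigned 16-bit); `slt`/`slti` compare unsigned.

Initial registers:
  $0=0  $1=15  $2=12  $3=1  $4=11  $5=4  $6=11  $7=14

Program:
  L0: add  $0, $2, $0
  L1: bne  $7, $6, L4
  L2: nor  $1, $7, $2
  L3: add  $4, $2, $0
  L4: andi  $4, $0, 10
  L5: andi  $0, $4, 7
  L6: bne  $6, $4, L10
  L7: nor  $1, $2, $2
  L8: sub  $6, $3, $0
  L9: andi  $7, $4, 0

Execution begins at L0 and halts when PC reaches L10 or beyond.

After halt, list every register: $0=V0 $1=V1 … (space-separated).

#0 add  $0, $2, $0 ; 0/15/12/1/11/4/11/14
#1 bne  $7, $6, L4 ; 0/15/12/1/11/4/11/14 ; →target
#2 nor  $1, $7, $2 ; 0/65521/12/1/11/4/11/14
#4 andi  $4, $0, 10 ; 0/65521/12/1/0/4/11/14
#5 andi  $0, $4, 7 ; 0/65521/12/1/0/4/11/14
#6 bne  $6, $4, L10 ; 0/65521/12/1/0/4/11/14 ; →target
#7 nor  $1, $2, $2 ; 0/65523/12/1/0/4/11/14

$0=0 $1=65523 $2=12 $3=1 $4=0 $5=4 $6=11 $7=14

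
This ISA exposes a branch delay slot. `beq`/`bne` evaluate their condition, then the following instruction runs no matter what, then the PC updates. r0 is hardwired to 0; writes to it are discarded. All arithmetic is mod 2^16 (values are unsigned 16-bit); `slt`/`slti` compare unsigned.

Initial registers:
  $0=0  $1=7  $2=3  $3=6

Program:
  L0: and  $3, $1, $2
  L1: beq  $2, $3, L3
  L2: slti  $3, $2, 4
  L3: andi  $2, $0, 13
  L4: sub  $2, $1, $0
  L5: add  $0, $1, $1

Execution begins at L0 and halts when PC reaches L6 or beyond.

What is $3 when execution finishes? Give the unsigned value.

1

#0 and  $3, $1, $2 ; 0/7/3/3
#1 beq  $2, $3, L3 ; 0/7/3/3 ; →target
#2 slti  $3, $2, 4 ; 0/7/3/1
#3 andi  $2, $0, 13 ; 0/7/0/1
#4 sub  $2, $1, $0 ; 0/7/7/1
#5 add  $0, $1, $1 ; 0/7/7/1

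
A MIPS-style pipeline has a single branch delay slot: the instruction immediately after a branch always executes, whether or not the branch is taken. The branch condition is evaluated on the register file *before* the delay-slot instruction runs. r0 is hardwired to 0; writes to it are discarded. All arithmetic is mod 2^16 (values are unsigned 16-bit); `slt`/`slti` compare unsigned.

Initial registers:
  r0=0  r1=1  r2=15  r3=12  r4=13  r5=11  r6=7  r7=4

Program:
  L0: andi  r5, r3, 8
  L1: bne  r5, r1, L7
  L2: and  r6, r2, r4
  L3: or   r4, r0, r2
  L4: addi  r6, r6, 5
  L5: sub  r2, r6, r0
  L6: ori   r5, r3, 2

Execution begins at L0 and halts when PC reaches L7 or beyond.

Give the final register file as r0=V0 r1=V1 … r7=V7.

r0=0 r1=1 r2=15 r3=12 r4=13 r5=8 r6=13 r7=4

[0] andi  r5, r3, 8  →  {r0:0, r1:1, r2:15, r3:12, r4:13, r5:8, r6:7, r7:4}
[1] bne  r5, r1, L7  →  {r0:0, r1:1, r2:15, r3:12, r4:13, r5:8, r6:7, r7:4}  ⟨branch taken⟩
[2] and  r6, r2, r4  →  {r0:0, r1:1, r2:15, r3:12, r4:13, r5:8, r6:13, r7:4}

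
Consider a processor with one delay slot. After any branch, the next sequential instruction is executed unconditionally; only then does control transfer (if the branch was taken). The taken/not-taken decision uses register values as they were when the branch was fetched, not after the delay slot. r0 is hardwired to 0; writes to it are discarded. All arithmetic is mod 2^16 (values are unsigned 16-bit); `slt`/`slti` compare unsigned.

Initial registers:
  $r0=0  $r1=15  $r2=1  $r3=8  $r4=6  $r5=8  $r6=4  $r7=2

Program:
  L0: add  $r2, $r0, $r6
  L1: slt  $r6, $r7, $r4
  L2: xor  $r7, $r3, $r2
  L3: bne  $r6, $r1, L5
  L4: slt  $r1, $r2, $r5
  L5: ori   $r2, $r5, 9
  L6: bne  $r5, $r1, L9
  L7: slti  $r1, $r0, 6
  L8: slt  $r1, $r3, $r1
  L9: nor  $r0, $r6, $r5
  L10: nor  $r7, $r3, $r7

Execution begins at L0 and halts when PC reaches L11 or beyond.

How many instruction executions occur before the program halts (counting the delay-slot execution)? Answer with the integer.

#0 add  $r2, $r0, $r6 ; 0/15/4/8/6/8/4/2
#1 slt  $r6, $r7, $r4 ; 0/15/4/8/6/8/1/2
#2 xor  $r7, $r3, $r2 ; 0/15/4/8/6/8/1/12
#3 bne  $r6, $r1, L5 ; 0/15/4/8/6/8/1/12 ; →target
#4 slt  $r1, $r2, $r5 ; 0/1/4/8/6/8/1/12
#5 ori   $r2, $r5, 9 ; 0/1/9/8/6/8/1/12
#6 bne  $r5, $r1, L9 ; 0/1/9/8/6/8/1/12 ; →target
#7 slti  $r1, $r0, 6 ; 0/1/9/8/6/8/1/12
#9 nor  $r0, $r6, $r5 ; 0/1/9/8/6/8/1/12
#10 nor  $r7, $r3, $r7 ; 0/1/9/8/6/8/1/65523

10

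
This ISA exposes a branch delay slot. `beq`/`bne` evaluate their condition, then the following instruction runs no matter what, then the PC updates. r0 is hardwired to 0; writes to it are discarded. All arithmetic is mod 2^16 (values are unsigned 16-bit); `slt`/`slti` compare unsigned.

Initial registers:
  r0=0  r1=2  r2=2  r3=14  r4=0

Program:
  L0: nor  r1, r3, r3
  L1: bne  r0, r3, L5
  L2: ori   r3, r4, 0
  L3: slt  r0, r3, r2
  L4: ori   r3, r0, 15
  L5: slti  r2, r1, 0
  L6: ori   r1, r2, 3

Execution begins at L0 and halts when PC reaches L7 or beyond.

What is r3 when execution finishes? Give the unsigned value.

  step pc=0: nor  r1, r3, r3  regs=(0,65521,2,14,0)
  step pc=1: bne  r0, r3, L5  cond=T  regs=(0,65521,2,14,0)
  step pc=2: ori   r3, r4, 0  regs=(0,65521,2,0,0)
  step pc=5: slti  r2, r1, 0  regs=(0,65521,0,0,0)
  step pc=6: ori   r1, r2, 3  regs=(0,3,0,0,0)

0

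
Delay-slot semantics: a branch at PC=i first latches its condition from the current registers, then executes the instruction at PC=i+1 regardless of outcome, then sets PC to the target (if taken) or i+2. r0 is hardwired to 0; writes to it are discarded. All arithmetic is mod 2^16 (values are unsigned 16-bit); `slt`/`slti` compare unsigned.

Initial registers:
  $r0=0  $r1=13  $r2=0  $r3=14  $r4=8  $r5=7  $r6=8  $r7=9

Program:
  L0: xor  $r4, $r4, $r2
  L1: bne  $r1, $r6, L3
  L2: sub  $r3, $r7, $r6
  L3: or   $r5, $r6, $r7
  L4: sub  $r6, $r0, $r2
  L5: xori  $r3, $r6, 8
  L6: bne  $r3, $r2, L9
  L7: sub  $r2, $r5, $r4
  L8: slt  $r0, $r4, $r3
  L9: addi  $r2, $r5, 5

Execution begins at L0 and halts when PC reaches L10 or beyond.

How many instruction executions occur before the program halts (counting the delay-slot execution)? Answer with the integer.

9

#0 xor  $r4, $r4, $r2 ; 0/13/0/14/8/7/8/9
#1 bne  $r1, $r6, L3 ; 0/13/0/14/8/7/8/9 ; →target
#2 sub  $r3, $r7, $r6 ; 0/13/0/1/8/7/8/9
#3 or   $r5, $r6, $r7 ; 0/13/0/1/8/9/8/9
#4 sub  $r6, $r0, $r2 ; 0/13/0/1/8/9/0/9
#5 xori  $r3, $r6, 8 ; 0/13/0/8/8/9/0/9
#6 bne  $r3, $r2, L9 ; 0/13/0/8/8/9/0/9 ; →target
#7 sub  $r2, $r5, $r4 ; 0/13/1/8/8/9/0/9
#9 addi  $r2, $r5, 5 ; 0/13/14/8/8/9/0/9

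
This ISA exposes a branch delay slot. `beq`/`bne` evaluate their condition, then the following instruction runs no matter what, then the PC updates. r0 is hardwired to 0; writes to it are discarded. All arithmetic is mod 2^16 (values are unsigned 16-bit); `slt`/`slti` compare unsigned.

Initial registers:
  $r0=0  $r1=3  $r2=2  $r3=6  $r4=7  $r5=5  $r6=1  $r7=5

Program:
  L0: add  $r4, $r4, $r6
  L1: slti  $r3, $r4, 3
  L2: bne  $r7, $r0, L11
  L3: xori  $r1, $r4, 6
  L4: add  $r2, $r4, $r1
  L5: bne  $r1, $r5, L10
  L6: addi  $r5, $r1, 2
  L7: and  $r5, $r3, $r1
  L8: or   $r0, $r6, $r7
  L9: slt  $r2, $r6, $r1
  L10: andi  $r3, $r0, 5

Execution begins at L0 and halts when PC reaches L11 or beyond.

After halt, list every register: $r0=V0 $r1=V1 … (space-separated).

$r0=0 $r1=14 $r2=2 $r3=0 $r4=8 $r5=5 $r6=1 $r7=5

[0] add  $r4, $r4, $r6  →  {$r0:0, $r1:3, $r2:2, $r3:6, $r4:8, $r5:5, $r6:1, $r7:5}
[1] slti  $r3, $r4, 3  →  {$r0:0, $r1:3, $r2:2, $r3:0, $r4:8, $r5:5, $r6:1, $r7:5}
[2] bne  $r7, $r0, L11  →  {$r0:0, $r1:3, $r2:2, $r3:0, $r4:8, $r5:5, $r6:1, $r7:5}  ⟨branch taken⟩
[3] xori  $r1, $r4, 6  →  {$r0:0, $r1:14, $r2:2, $r3:0, $r4:8, $r5:5, $r6:1, $r7:5}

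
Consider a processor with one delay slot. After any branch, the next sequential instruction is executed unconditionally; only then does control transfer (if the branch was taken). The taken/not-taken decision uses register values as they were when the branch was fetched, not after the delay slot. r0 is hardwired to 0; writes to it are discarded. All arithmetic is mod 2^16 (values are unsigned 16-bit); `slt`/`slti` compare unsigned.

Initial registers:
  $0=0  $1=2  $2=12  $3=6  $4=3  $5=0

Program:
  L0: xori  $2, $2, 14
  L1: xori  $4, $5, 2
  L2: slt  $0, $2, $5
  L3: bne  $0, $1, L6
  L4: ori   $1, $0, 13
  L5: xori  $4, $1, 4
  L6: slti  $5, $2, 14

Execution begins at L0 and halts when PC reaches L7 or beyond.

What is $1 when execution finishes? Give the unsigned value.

PC=0  xori  $2, $2, 14       | $0=0 $1=2 $2=2 $3=6 $4=3 $5=0
PC=1  xori  $4, $5, 2        | $0=0 $1=2 $2=2 $3=6 $4=2 $5=0
PC=2  slt  $0, $2, $5        | $0=0 $1=2 $2=2 $3=6 $4=2 $5=0
PC=3  bne  $0, $1, L6        | $0=0 $1=2 $2=2 $3=6 $4=2 $5=0  [TAKEN]
PC=4  ori   $1, $0, 13       | $0=0 $1=13 $2=2 $3=6 $4=2 $5=0
PC=6  slti  $5, $2, 14       | $0=0 $1=13 $2=2 $3=6 $4=2 $5=1

13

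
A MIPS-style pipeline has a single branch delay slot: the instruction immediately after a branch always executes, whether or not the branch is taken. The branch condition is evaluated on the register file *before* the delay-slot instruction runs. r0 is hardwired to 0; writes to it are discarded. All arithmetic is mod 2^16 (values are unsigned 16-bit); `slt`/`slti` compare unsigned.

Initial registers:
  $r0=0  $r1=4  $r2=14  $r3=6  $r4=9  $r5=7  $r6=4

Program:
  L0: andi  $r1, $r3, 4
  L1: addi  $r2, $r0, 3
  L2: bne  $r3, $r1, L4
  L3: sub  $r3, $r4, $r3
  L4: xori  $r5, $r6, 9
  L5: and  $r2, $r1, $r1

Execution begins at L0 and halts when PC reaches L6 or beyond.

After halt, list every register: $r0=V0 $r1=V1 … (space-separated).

PC=0  andi  $r1, $r3, 4      | $r0=0 $r1=4 $r2=14 $r3=6 $r4=9 $r5=7 $r6=4
PC=1  addi  $r2, $r0, 3      | $r0=0 $r1=4 $r2=3 $r3=6 $r4=9 $r5=7 $r6=4
PC=2  bne  $r3, $r1, L4      | $r0=0 $r1=4 $r2=3 $r3=6 $r4=9 $r5=7 $r6=4  [TAKEN]
PC=3  sub  $r3, $r4, $r3     | $r0=0 $r1=4 $r2=3 $r3=3 $r4=9 $r5=7 $r6=4
PC=4  xori  $r5, $r6, 9      | $r0=0 $r1=4 $r2=3 $r3=3 $r4=9 $r5=13 $r6=4
PC=5  and  $r2, $r1, $r1     | $r0=0 $r1=4 $r2=4 $r3=3 $r4=9 $r5=13 $r6=4

$r0=0 $r1=4 $r2=4 $r3=3 $r4=9 $r5=13 $r6=4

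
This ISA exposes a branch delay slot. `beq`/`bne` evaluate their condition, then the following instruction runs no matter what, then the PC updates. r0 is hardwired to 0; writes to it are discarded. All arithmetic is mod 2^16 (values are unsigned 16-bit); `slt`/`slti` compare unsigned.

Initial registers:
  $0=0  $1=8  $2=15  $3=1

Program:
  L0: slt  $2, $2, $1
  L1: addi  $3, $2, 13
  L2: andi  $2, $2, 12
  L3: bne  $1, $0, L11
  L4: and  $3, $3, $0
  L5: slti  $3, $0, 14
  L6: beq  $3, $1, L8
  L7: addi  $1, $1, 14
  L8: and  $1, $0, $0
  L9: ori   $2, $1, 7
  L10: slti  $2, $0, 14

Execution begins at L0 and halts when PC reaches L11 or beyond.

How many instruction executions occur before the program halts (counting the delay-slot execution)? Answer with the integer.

[0] slt  $2, $2, $1  →  {$0:0, $1:8, $2:0, $3:1}
[1] addi  $3, $2, 13  →  {$0:0, $1:8, $2:0, $3:13}
[2] andi  $2, $2, 12  →  {$0:0, $1:8, $2:0, $3:13}
[3] bne  $1, $0, L11  →  {$0:0, $1:8, $2:0, $3:13}  ⟨branch taken⟩
[4] and  $3, $3, $0  →  {$0:0, $1:8, $2:0, $3:0}

5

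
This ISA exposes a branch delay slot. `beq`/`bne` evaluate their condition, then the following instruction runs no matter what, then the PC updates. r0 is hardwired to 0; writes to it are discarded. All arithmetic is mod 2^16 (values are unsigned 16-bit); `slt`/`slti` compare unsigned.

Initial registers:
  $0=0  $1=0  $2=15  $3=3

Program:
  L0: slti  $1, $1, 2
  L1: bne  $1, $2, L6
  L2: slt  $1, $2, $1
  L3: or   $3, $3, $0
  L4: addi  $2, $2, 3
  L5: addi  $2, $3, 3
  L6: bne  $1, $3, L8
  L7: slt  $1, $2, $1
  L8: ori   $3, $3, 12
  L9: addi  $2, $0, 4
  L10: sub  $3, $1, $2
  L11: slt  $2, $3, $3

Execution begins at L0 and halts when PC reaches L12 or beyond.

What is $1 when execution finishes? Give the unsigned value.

PC=0  slti  $1, $1, 2        | $0=0 $1=1 $2=15 $3=3
PC=1  bne  $1, $2, L6        | $0=0 $1=1 $2=15 $3=3  [TAKEN]
PC=2  slt  $1, $2, $1        | $0=0 $1=0 $2=15 $3=3
PC=6  bne  $1, $3, L8        | $0=0 $1=0 $2=15 $3=3  [TAKEN]
PC=7  slt  $1, $2, $1        | $0=0 $1=0 $2=15 $3=3
PC=8  ori   $3, $3, 12       | $0=0 $1=0 $2=15 $3=15
PC=9  addi  $2, $0, 4        | $0=0 $1=0 $2=4 $3=15
PC=10 sub  $3, $1, $2        | $0=0 $1=0 $2=4 $3=65532
PC=11 slt  $2, $3, $3        | $0=0 $1=0 $2=0 $3=65532

0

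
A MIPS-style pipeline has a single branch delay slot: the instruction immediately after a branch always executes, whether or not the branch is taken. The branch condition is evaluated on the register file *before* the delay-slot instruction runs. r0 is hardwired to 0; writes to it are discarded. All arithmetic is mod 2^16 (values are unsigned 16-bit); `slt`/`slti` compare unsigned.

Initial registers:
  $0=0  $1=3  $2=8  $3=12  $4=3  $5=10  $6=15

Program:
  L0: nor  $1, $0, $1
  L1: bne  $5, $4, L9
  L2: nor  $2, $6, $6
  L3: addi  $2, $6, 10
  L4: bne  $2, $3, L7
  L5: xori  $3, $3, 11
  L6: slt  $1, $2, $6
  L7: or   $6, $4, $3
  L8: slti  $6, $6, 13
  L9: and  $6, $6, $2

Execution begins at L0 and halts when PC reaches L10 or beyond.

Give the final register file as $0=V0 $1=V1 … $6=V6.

  step pc=0: nor  $1, $0, $1  regs=(0,65532,8,12,3,10,15)
  step pc=1: bne  $5, $4, L9  cond=T  regs=(0,65532,8,12,3,10,15)
  step pc=2: nor  $2, $6, $6  regs=(0,65532,65520,12,3,10,15)
  step pc=9: and  $6, $6, $2  regs=(0,65532,65520,12,3,10,0)

$0=0 $1=65532 $2=65520 $3=12 $4=3 $5=10 $6=0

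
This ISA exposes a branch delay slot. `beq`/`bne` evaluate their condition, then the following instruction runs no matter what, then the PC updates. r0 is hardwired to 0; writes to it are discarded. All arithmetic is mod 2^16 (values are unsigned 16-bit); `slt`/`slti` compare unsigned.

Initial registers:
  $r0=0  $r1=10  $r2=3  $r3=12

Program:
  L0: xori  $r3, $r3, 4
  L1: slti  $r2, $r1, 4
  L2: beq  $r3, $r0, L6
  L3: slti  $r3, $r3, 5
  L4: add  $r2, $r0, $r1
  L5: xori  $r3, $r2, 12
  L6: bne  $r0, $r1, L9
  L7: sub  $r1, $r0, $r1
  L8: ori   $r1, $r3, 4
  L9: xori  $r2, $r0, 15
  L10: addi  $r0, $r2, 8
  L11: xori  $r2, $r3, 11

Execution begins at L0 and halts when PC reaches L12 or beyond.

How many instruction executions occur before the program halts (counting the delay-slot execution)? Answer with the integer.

  step pc=0: xori  $r3, $r3, 4  regs=(0,10,3,8)
  step pc=1: slti  $r2, $r1, 4  regs=(0,10,0,8)
  step pc=2: beq  $r3, $r0, L6  cond=F  regs=(0,10,0,8)
  step pc=3: slti  $r3, $r3, 5  regs=(0,10,0,0)
  step pc=4: add  $r2, $r0, $r1  regs=(0,10,10,0)
  step pc=5: xori  $r3, $r2, 12  regs=(0,10,10,6)
  step pc=6: bne  $r0, $r1, L9  cond=T  regs=(0,10,10,6)
  step pc=7: sub  $r1, $r0, $r1  regs=(0,65526,10,6)
  step pc=9: xori  $r2, $r0, 15  regs=(0,65526,15,6)
  step pc=10: addi  $r0, $r2, 8  regs=(0,65526,15,6)
  step pc=11: xori  $r2, $r3, 11  regs=(0,65526,13,6)

11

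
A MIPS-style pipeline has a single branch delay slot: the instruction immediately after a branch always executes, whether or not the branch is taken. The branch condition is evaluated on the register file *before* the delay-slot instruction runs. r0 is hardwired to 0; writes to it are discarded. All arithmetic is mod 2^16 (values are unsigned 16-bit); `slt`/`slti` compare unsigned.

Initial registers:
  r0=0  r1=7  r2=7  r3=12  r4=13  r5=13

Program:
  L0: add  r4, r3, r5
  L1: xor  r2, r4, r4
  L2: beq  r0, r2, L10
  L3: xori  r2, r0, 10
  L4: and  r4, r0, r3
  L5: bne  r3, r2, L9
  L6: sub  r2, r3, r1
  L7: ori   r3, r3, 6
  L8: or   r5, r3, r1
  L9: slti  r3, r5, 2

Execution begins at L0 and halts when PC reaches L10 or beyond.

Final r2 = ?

10

  step pc=0: add  r4, r3, r5  regs=(0,7,7,12,25,13)
  step pc=1: xor  r2, r4, r4  regs=(0,7,0,12,25,13)
  step pc=2: beq  r0, r2, L10  cond=T  regs=(0,7,0,12,25,13)
  step pc=3: xori  r2, r0, 10  regs=(0,7,10,12,25,13)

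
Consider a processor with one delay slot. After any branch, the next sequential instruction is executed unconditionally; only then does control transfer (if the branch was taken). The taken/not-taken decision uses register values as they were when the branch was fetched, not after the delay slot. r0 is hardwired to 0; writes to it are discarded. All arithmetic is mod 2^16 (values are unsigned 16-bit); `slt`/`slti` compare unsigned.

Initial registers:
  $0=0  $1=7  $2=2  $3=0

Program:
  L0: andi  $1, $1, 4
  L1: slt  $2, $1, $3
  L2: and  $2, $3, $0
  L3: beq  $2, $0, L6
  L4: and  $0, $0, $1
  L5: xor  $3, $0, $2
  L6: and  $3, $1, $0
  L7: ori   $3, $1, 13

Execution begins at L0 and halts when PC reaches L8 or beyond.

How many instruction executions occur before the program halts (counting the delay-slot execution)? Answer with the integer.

7

  step pc=0: andi  $1, $1, 4  regs=(0,4,2,0)
  step pc=1: slt  $2, $1, $3  regs=(0,4,0,0)
  step pc=2: and  $2, $3, $0  regs=(0,4,0,0)
  step pc=3: beq  $2, $0, L6  cond=T  regs=(0,4,0,0)
  step pc=4: and  $0, $0, $1  regs=(0,4,0,0)
  step pc=6: and  $3, $1, $0  regs=(0,4,0,0)
  step pc=7: ori   $3, $1, 13  regs=(0,4,0,13)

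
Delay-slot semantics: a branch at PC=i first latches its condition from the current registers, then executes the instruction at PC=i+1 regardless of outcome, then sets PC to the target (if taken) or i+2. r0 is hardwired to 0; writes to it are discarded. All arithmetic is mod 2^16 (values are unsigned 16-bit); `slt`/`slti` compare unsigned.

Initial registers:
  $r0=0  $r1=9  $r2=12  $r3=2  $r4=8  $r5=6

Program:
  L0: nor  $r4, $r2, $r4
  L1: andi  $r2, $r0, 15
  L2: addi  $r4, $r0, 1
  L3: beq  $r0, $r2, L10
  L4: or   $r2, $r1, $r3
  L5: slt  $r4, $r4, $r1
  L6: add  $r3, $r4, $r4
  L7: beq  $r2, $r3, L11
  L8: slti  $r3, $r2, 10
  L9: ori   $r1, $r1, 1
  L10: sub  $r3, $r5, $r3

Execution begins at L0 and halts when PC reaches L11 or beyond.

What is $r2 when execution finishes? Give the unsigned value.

11

  step pc=0: nor  $r4, $r2, $r4  regs=(0,9,12,2,65523,6)
  step pc=1: andi  $r2, $r0, 15  regs=(0,9,0,2,65523,6)
  step pc=2: addi  $r4, $r0, 1  regs=(0,9,0,2,1,6)
  step pc=3: beq  $r0, $r2, L10  cond=T  regs=(0,9,0,2,1,6)
  step pc=4: or   $r2, $r1, $r3  regs=(0,9,11,2,1,6)
  step pc=10: sub  $r3, $r5, $r3  regs=(0,9,11,4,1,6)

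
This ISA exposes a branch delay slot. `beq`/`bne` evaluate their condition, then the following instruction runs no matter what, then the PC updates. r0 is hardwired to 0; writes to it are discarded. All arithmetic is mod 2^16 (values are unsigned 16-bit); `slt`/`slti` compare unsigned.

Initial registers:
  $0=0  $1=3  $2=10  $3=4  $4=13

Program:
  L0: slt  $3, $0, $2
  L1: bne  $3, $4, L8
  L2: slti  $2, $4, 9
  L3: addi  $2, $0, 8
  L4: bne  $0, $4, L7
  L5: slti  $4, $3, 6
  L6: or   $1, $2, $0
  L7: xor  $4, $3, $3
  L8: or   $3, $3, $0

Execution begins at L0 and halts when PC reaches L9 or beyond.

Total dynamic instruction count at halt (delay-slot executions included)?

4

PC=0  slt  $3, $0, $2        | $0=0 $1=3 $2=10 $3=1 $4=13
PC=1  bne  $3, $4, L8        | $0=0 $1=3 $2=10 $3=1 $4=13  [TAKEN]
PC=2  slti  $2, $4, 9        | $0=0 $1=3 $2=0 $3=1 $4=13
PC=8  or   $3, $3, $0        | $0=0 $1=3 $2=0 $3=1 $4=13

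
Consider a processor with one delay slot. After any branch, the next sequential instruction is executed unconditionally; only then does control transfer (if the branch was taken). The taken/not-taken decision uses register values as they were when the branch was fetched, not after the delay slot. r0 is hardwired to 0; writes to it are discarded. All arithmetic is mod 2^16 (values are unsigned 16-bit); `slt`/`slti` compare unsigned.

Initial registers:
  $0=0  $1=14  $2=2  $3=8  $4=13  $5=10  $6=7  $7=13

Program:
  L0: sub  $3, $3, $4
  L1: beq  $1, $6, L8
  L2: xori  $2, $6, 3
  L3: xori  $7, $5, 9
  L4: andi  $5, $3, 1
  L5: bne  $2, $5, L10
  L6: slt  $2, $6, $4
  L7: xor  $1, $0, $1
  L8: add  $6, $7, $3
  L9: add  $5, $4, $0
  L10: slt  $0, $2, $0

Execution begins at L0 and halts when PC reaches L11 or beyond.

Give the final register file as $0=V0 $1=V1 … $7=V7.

PC=0  sub  $3, $3, $4        | $0=0 $1=14 $2=2 $3=65531 $4=13 $5=10 $6=7 $7=13
PC=1  beq  $1, $6, L8        | $0=0 $1=14 $2=2 $3=65531 $4=13 $5=10 $6=7 $7=13  [not taken]
PC=2  xori  $2, $6, 3        | $0=0 $1=14 $2=4 $3=65531 $4=13 $5=10 $6=7 $7=13
PC=3  xori  $7, $5, 9        | $0=0 $1=14 $2=4 $3=65531 $4=13 $5=10 $6=7 $7=3
PC=4  andi  $5, $3, 1        | $0=0 $1=14 $2=4 $3=65531 $4=13 $5=1 $6=7 $7=3
PC=5  bne  $2, $5, L10       | $0=0 $1=14 $2=4 $3=65531 $4=13 $5=1 $6=7 $7=3  [TAKEN]
PC=6  slt  $2, $6, $4        | $0=0 $1=14 $2=1 $3=65531 $4=13 $5=1 $6=7 $7=3
PC=10 slt  $0, $2, $0        | $0=0 $1=14 $2=1 $3=65531 $4=13 $5=1 $6=7 $7=3

$0=0 $1=14 $2=1 $3=65531 $4=13 $5=1 $6=7 $7=3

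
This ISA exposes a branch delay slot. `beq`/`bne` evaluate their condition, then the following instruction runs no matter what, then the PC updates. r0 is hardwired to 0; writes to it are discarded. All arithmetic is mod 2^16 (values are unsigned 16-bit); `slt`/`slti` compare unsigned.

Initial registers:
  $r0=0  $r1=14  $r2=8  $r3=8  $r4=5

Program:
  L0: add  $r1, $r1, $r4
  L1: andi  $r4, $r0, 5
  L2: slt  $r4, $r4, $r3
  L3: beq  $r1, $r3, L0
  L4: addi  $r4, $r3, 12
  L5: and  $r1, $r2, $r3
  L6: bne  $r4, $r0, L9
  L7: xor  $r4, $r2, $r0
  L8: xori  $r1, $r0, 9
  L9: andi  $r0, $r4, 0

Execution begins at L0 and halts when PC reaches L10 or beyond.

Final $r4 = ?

[0] add  $r1, $r1, $r4  →  {$r0:0, $r1:19, $r2:8, $r3:8, $r4:5}
[1] andi  $r4, $r0, 5  →  {$r0:0, $r1:19, $r2:8, $r3:8, $r4:0}
[2] slt  $r4, $r4, $r3  →  {$r0:0, $r1:19, $r2:8, $r3:8, $r4:1}
[3] beq  $r1, $r3, L0  →  {$r0:0, $r1:19, $r2:8, $r3:8, $r4:1}  ⟨branch fallthrough⟩
[4] addi  $r4, $r3, 12  →  {$r0:0, $r1:19, $r2:8, $r3:8, $r4:20}
[5] and  $r1, $r2, $r3  →  {$r0:0, $r1:8, $r2:8, $r3:8, $r4:20}
[6] bne  $r4, $r0, L9  →  {$r0:0, $r1:8, $r2:8, $r3:8, $r4:20}  ⟨branch taken⟩
[7] xor  $r4, $r2, $r0  →  {$r0:0, $r1:8, $r2:8, $r3:8, $r4:8}
[9] andi  $r0, $r4, 0  →  {$r0:0, $r1:8, $r2:8, $r3:8, $r4:8}

8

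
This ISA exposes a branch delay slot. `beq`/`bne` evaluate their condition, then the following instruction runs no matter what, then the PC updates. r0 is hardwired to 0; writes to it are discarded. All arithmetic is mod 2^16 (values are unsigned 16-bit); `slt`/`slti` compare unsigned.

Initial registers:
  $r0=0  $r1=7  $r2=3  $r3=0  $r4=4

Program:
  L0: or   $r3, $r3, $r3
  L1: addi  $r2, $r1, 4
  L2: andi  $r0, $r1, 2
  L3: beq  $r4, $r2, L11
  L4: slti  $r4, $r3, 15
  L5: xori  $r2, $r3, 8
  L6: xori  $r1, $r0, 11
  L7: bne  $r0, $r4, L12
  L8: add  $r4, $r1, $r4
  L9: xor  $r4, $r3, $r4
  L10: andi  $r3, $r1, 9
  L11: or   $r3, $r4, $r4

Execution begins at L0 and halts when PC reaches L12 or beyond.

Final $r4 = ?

[0] or   $r3, $r3, $r3  →  {$r0:0, $r1:7, $r2:3, $r3:0, $r4:4}
[1] addi  $r2, $r1, 4  →  {$r0:0, $r1:7, $r2:11, $r3:0, $r4:4}
[2] andi  $r0, $r1, 2  →  {$r0:0, $r1:7, $r2:11, $r3:0, $r4:4}
[3] beq  $r4, $r2, L11  →  {$r0:0, $r1:7, $r2:11, $r3:0, $r4:4}  ⟨branch fallthrough⟩
[4] slti  $r4, $r3, 15  →  {$r0:0, $r1:7, $r2:11, $r3:0, $r4:1}
[5] xori  $r2, $r3, 8  →  {$r0:0, $r1:7, $r2:8, $r3:0, $r4:1}
[6] xori  $r1, $r0, 11  →  {$r0:0, $r1:11, $r2:8, $r3:0, $r4:1}
[7] bne  $r0, $r4, L12  →  {$r0:0, $r1:11, $r2:8, $r3:0, $r4:1}  ⟨branch taken⟩
[8] add  $r4, $r1, $r4  →  {$r0:0, $r1:11, $r2:8, $r3:0, $r4:12}

12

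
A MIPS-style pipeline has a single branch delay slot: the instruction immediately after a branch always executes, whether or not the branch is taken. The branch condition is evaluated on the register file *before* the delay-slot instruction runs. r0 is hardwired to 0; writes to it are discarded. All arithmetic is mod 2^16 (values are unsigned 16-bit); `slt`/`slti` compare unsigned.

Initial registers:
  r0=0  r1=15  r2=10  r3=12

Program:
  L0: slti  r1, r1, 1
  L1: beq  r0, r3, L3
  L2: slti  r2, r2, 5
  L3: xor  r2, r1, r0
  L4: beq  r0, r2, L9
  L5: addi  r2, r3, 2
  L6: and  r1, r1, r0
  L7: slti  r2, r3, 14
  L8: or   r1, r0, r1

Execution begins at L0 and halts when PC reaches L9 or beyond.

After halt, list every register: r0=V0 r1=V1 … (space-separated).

r0=0 r1=0 r2=14 r3=12

  step pc=0: slti  r1, r1, 1  regs=(0,0,10,12)
  step pc=1: beq  r0, r3, L3  cond=F  regs=(0,0,10,12)
  step pc=2: slti  r2, r2, 5  regs=(0,0,0,12)
  step pc=3: xor  r2, r1, r0  regs=(0,0,0,12)
  step pc=4: beq  r0, r2, L9  cond=T  regs=(0,0,0,12)
  step pc=5: addi  r2, r3, 2  regs=(0,0,14,12)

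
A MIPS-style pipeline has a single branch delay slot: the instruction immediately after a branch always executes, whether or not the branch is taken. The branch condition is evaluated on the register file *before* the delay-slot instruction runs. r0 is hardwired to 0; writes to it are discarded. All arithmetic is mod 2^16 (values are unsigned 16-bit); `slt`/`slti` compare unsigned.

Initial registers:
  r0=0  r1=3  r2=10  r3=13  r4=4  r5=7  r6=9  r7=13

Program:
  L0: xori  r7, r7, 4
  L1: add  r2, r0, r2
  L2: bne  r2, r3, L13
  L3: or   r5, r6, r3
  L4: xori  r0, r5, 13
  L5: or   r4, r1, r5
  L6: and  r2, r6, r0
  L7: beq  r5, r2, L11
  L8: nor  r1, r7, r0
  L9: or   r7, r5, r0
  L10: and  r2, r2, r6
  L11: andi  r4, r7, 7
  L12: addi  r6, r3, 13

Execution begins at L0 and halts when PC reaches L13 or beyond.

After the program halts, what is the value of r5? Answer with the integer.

PC=0  xori  r7, r7, 4        | r0=0 r1=3 r2=10 r3=13 r4=4 r5=7 r6=9 r7=9
PC=1  add  r2, r0, r2        | r0=0 r1=3 r2=10 r3=13 r4=4 r5=7 r6=9 r7=9
PC=2  bne  r2, r3, L13       | r0=0 r1=3 r2=10 r3=13 r4=4 r5=7 r6=9 r7=9  [TAKEN]
PC=3  or   r5, r6, r3        | r0=0 r1=3 r2=10 r3=13 r4=4 r5=13 r6=9 r7=9

13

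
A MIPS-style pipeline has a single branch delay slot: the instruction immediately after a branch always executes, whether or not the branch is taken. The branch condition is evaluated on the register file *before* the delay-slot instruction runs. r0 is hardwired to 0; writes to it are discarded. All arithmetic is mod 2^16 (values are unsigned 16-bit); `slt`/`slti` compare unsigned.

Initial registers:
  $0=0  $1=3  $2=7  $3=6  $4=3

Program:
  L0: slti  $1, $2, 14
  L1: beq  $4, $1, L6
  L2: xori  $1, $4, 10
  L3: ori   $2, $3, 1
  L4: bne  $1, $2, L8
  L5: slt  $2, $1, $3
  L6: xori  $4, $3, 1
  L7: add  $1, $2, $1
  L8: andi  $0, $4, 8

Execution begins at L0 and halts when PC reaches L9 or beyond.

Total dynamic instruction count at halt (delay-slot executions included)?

7

[0] slti  $1, $2, 14  →  {$0:0, $1:1, $2:7, $3:6, $4:3}
[1] beq  $4, $1, L6  →  {$0:0, $1:1, $2:7, $3:6, $4:3}  ⟨branch fallthrough⟩
[2] xori  $1, $4, 10  →  {$0:0, $1:9, $2:7, $3:6, $4:3}
[3] ori   $2, $3, 1  →  {$0:0, $1:9, $2:7, $3:6, $4:3}
[4] bne  $1, $2, L8  →  {$0:0, $1:9, $2:7, $3:6, $4:3}  ⟨branch taken⟩
[5] slt  $2, $1, $3  →  {$0:0, $1:9, $2:0, $3:6, $4:3}
[8] andi  $0, $4, 8  →  {$0:0, $1:9, $2:0, $3:6, $4:3}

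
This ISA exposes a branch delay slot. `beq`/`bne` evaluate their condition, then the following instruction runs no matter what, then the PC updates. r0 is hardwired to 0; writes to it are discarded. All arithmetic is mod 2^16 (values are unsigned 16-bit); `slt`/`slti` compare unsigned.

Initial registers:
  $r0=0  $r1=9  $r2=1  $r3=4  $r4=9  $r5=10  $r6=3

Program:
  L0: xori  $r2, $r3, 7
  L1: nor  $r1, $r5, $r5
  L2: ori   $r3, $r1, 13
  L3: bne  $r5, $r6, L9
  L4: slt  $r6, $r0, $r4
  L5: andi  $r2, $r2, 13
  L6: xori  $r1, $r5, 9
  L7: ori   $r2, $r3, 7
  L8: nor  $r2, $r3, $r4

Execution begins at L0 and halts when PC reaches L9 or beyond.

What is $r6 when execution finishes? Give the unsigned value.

1

[0] xori  $r2, $r3, 7  →  {$r0:0, $r1:9, $r2:3, $r3:4, $r4:9, $r5:10, $r6:3}
[1] nor  $r1, $r5, $r5  →  {$r0:0, $r1:65525, $r2:3, $r3:4, $r4:9, $r5:10, $r6:3}
[2] ori   $r3, $r1, 13  →  {$r0:0, $r1:65525, $r2:3, $r3:65533, $r4:9, $r5:10, $r6:3}
[3] bne  $r5, $r6, L9  →  {$r0:0, $r1:65525, $r2:3, $r3:65533, $r4:9, $r5:10, $r6:3}  ⟨branch taken⟩
[4] slt  $r6, $r0, $r4  →  {$r0:0, $r1:65525, $r2:3, $r3:65533, $r4:9, $r5:10, $r6:1}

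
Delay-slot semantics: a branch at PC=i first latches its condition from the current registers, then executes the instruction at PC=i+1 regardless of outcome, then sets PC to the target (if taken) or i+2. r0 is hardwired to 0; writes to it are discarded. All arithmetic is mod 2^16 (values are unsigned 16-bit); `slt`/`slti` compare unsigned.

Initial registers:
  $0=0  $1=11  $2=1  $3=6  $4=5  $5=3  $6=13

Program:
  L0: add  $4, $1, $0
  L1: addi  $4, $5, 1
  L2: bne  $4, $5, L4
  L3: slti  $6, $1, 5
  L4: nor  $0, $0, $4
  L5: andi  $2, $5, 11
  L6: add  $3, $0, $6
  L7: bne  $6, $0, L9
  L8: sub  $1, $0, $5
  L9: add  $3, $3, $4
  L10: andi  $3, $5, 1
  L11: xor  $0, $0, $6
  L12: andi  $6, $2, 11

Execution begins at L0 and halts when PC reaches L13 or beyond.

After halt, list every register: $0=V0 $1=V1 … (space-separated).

$0=0 $1=65533 $2=3 $3=1 $4=4 $5=3 $6=3

#0 add  $4, $1, $0 ; 0/11/1/6/11/3/13
#1 addi  $4, $5, 1 ; 0/11/1/6/4/3/13
#2 bne  $4, $5, L4 ; 0/11/1/6/4/3/13 ; →target
#3 slti  $6, $1, 5 ; 0/11/1/6/4/3/0
#4 nor  $0, $0, $4 ; 0/11/1/6/4/3/0
#5 andi  $2, $5, 11 ; 0/11/3/6/4/3/0
#6 add  $3, $0, $6 ; 0/11/3/0/4/3/0
#7 bne  $6, $0, L9 ; 0/11/3/0/4/3/0 ; →fallthru
#8 sub  $1, $0, $5 ; 0/65533/3/0/4/3/0
#9 add  $3, $3, $4 ; 0/65533/3/4/4/3/0
#10 andi  $3, $5, 1 ; 0/65533/3/1/4/3/0
#11 xor  $0, $0, $6 ; 0/65533/3/1/4/3/0
#12 andi  $6, $2, 11 ; 0/65533/3/1/4/3/3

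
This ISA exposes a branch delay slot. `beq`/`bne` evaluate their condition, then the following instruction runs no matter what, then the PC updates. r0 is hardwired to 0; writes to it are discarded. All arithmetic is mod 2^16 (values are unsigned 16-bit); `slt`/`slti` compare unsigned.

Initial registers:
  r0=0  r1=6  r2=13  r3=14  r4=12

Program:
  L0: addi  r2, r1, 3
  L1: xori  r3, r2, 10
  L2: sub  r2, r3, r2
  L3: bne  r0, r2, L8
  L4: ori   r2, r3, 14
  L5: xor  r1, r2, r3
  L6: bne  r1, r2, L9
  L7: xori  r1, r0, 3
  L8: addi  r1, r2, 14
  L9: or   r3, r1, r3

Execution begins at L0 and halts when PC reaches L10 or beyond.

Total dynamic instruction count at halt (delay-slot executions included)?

  step pc=0: addi  r2, r1, 3  regs=(0,6,9,14,12)
  step pc=1: xori  r3, r2, 10  regs=(0,6,9,3,12)
  step pc=2: sub  r2, r3, r2  regs=(0,6,65530,3,12)
  step pc=3: bne  r0, r2, L8  cond=T  regs=(0,6,65530,3,12)
  step pc=4: ori   r2, r3, 14  regs=(0,6,15,3,12)
  step pc=8: addi  r1, r2, 14  regs=(0,29,15,3,12)
  step pc=9: or   r3, r1, r3  regs=(0,29,15,31,12)

7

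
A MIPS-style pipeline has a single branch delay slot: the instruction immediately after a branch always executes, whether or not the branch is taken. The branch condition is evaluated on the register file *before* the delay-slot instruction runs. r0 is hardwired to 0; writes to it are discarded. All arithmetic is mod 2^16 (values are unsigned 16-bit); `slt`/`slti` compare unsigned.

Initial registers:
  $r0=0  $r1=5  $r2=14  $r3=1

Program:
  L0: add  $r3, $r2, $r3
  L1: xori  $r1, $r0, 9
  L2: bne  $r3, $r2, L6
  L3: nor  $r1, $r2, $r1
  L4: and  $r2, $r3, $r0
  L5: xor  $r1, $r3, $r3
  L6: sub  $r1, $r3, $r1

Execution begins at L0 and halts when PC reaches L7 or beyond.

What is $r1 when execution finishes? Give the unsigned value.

  step pc=0: add  $r3, $r2, $r3  regs=(0,5,14,15)
  step pc=1: xori  $r1, $r0, 9  regs=(0,9,14,15)
  step pc=2: bne  $r3, $r2, L6  cond=T  regs=(0,9,14,15)
  step pc=3: nor  $r1, $r2, $r1  regs=(0,65520,14,15)
  step pc=6: sub  $r1, $r3, $r1  regs=(0,31,14,15)

31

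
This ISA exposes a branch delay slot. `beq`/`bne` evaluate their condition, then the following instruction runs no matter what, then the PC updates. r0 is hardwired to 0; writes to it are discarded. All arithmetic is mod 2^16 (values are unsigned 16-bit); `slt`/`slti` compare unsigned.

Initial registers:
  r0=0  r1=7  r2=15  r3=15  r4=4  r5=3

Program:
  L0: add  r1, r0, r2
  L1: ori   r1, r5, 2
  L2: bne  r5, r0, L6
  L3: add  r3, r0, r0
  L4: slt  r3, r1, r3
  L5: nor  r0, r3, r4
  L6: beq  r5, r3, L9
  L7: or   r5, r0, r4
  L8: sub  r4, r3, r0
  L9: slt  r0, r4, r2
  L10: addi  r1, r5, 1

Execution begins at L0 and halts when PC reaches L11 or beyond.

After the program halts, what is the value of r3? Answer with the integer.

#0 add  r1, r0, r2 ; 0/15/15/15/4/3
#1 ori   r1, r5, 2 ; 0/3/15/15/4/3
#2 bne  r5, r0, L6 ; 0/3/15/15/4/3 ; →target
#3 add  r3, r0, r0 ; 0/3/15/0/4/3
#6 beq  r5, r3, L9 ; 0/3/15/0/4/3 ; →fallthru
#7 or   r5, r0, r4 ; 0/3/15/0/4/4
#8 sub  r4, r3, r0 ; 0/3/15/0/0/4
#9 slt  r0, r4, r2 ; 0/3/15/0/0/4
#10 addi  r1, r5, 1 ; 0/5/15/0/0/4

0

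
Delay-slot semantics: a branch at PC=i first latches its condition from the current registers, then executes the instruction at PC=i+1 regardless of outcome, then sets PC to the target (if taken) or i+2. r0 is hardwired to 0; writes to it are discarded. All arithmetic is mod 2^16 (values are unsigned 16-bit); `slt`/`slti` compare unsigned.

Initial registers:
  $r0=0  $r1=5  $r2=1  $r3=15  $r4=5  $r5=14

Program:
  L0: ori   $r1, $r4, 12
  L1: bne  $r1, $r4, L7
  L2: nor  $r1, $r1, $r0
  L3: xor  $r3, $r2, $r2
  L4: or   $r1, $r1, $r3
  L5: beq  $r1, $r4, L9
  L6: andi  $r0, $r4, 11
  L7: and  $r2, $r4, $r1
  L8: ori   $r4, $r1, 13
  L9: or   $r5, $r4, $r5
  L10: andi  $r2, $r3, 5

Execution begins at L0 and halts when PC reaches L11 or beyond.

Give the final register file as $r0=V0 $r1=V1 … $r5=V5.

  step pc=0: ori   $r1, $r4, 12  regs=(0,13,1,15,5,14)
  step pc=1: bne  $r1, $r4, L7  cond=T  regs=(0,13,1,15,5,14)
  step pc=2: nor  $r1, $r1, $r0  regs=(0,65522,1,15,5,14)
  step pc=7: and  $r2, $r4, $r1  regs=(0,65522,0,15,5,14)
  step pc=8: ori   $r4, $r1, 13  regs=(0,65522,0,15,65535,14)
  step pc=9: or   $r5, $r4, $r5  regs=(0,65522,0,15,65535,65535)
  step pc=10: andi  $r2, $r3, 5  regs=(0,65522,5,15,65535,65535)

$r0=0 $r1=65522 $r2=5 $r3=15 $r4=65535 $r5=65535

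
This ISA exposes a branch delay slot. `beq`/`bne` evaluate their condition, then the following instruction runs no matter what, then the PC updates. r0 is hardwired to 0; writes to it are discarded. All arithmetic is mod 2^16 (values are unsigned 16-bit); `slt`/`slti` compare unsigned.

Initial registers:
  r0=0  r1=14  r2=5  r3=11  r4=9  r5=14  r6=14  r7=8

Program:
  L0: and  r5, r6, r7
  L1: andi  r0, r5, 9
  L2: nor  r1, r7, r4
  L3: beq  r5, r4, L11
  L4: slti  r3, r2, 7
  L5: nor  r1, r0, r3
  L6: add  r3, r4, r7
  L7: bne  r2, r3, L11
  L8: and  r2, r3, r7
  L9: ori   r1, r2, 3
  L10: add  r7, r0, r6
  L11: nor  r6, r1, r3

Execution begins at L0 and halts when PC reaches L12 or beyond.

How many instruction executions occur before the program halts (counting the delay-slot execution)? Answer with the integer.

PC=0  and  r5, r6, r7        | r0=0 r1=14 r2=5 r3=11 r4=9 r5=8 r6=14 r7=8
PC=1  andi  r0, r5, 9        | r0=0 r1=14 r2=5 r3=11 r4=9 r5=8 r6=14 r7=8
PC=2  nor  r1, r7, r4        | r0=0 r1=65526 r2=5 r3=11 r4=9 r5=8 r6=14 r7=8
PC=3  beq  r5, r4, L11       | r0=0 r1=65526 r2=5 r3=11 r4=9 r5=8 r6=14 r7=8  [not taken]
PC=4  slti  r3, r2, 7        | r0=0 r1=65526 r2=5 r3=1 r4=9 r5=8 r6=14 r7=8
PC=5  nor  r1, r0, r3        | r0=0 r1=65534 r2=5 r3=1 r4=9 r5=8 r6=14 r7=8
PC=6  add  r3, r4, r7        | r0=0 r1=65534 r2=5 r3=17 r4=9 r5=8 r6=14 r7=8
PC=7  bne  r2, r3, L11       | r0=0 r1=65534 r2=5 r3=17 r4=9 r5=8 r6=14 r7=8  [TAKEN]
PC=8  and  r2, r3, r7        | r0=0 r1=65534 r2=0 r3=17 r4=9 r5=8 r6=14 r7=8
PC=11 nor  r6, r1, r3        | r0=0 r1=65534 r2=0 r3=17 r4=9 r5=8 r6=0 r7=8

10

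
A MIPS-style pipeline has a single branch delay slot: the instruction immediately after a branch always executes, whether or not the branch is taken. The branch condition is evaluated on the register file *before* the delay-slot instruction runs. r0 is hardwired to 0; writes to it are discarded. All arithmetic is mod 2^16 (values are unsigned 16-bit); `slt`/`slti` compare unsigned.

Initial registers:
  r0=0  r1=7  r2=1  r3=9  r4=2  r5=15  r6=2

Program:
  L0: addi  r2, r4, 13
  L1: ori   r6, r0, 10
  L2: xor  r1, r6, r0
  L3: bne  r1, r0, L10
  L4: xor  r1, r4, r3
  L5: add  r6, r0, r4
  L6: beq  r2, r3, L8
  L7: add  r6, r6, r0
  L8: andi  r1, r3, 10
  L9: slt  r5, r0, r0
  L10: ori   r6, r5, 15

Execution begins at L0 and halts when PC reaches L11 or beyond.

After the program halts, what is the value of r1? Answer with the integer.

11

PC=0  addi  r2, r4, 13       | r0=0 r1=7 r2=15 r3=9 r4=2 r5=15 r6=2
PC=1  ori   r6, r0, 10       | r0=0 r1=7 r2=15 r3=9 r4=2 r5=15 r6=10
PC=2  xor  r1, r6, r0        | r0=0 r1=10 r2=15 r3=9 r4=2 r5=15 r6=10
PC=3  bne  r1, r0, L10       | r0=0 r1=10 r2=15 r3=9 r4=2 r5=15 r6=10  [TAKEN]
PC=4  xor  r1, r4, r3        | r0=0 r1=11 r2=15 r3=9 r4=2 r5=15 r6=10
PC=10 ori   r6, r5, 15       | r0=0 r1=11 r2=15 r3=9 r4=2 r5=15 r6=15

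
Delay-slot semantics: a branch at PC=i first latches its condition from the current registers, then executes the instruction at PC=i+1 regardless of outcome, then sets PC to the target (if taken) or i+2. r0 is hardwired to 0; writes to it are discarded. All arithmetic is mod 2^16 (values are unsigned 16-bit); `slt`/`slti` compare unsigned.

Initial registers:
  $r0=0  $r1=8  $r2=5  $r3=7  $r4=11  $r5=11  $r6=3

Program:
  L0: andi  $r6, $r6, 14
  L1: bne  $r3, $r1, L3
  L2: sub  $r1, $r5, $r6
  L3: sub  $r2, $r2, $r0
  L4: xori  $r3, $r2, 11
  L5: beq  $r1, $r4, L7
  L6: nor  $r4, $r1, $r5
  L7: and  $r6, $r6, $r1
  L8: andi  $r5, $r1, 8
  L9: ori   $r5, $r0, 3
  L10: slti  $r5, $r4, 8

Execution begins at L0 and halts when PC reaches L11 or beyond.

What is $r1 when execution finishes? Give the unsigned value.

  step pc=0: andi  $r6, $r6, 14  regs=(0,8,5,7,11,11,2)
  step pc=1: bne  $r3, $r1, L3  cond=T  regs=(0,8,5,7,11,11,2)
  step pc=2: sub  $r1, $r5, $r6  regs=(0,9,5,7,11,11,2)
  step pc=3: sub  $r2, $r2, $r0  regs=(0,9,5,7,11,11,2)
  step pc=4: xori  $r3, $r2, 11  regs=(0,9,5,14,11,11,2)
  step pc=5: beq  $r1, $r4, L7  cond=F  regs=(0,9,5,14,11,11,2)
  step pc=6: nor  $r4, $r1, $r5  regs=(0,9,5,14,65524,11,2)
  step pc=7: and  $r6, $r6, $r1  regs=(0,9,5,14,65524,11,0)
  step pc=8: andi  $r5, $r1, 8  regs=(0,9,5,14,65524,8,0)
  step pc=9: ori   $r5, $r0, 3  regs=(0,9,5,14,65524,3,0)
  step pc=10: slti  $r5, $r4, 8  regs=(0,9,5,14,65524,0,0)

9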